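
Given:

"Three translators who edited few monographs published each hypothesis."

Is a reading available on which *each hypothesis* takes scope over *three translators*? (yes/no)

Yes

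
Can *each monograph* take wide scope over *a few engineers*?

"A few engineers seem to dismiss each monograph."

Yes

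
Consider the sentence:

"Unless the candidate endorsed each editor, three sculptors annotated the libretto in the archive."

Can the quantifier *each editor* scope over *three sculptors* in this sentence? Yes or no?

No

*each editor* occurs within the adjunct clause *unless the candidate endorsed each editor*.
The adjunct-island constraint bars QR out of an adverbial clause.
So the wide-scope reading for *each editor* is blocked.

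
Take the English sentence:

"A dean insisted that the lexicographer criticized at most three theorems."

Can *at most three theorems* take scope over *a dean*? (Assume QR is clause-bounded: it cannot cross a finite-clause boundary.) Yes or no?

No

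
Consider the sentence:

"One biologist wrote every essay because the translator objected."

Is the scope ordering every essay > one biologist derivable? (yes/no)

Neither queried DP is inside the adjunct, so the adjunct-island constraint does not apply.
With no island boundary between them, the object can take inverse scope over the subject via ordinary QR within the clause.

Yes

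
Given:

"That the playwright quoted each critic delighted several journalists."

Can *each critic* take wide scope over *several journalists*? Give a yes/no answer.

No

Structurally, *each critic* is inside the sentential subject *that the playwright quoted each critic*.
The subject-island constraint blocks QR out of a clausal subject.
*each critic* is confined to the island and cannot take scope over *several journalists*.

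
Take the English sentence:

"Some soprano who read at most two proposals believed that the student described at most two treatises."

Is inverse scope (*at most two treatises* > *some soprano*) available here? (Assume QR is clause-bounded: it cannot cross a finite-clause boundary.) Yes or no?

No

*at most two treatises* is embedded in the finite complement clause *that the student described at most two treatises*.
Given the clause-boundedness assumption, QR cannot cross the finite CP into the matrix.
The inverse ordering *at most two treatises* > *some soprano* is therefore underivable.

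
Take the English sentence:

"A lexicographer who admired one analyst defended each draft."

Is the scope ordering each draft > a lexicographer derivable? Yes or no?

Yes

The RC *who admired one analyst* is an island, but *each draft* is not inside it — it is the matrix object, a clausemate of *a lexicographer*.
Clause-internal QR can adjoin the lower DP above the subject, yielding the inverse reading.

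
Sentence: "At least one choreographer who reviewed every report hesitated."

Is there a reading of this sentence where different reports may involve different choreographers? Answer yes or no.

The described interpretation is the *every report* > *at least one choreographer* scoping.
Structurally, *every report* is inside the relative clause *who reviewed every report*.
The relative clause forms an island for QR, so the quantifier is confined to the head noun's restrictor.
So *every report* cannot raise to a position above *at least one choreographer*.

No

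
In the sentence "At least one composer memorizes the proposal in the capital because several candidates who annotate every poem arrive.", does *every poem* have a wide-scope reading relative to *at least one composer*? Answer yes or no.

*every poem* is embedded in the relative clause *who annotate every poem*, which is itself inside the adjunct *because several candidates who annotate every poem arrive*.
Nested islands: the RC island is itself inside an adjunct island, so wide scope is doubly excluded.
*every poem* > *at least one composer* would require crossing that boundary, which is illicit.

No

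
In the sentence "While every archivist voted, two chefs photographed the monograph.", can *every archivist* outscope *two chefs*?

No

The target quantifier *every archivist* is part of the adjunct clause *while every archivist voted*.
Adverbial clauses are not L-marked, so they are barriers for QR — the quantifier cannot escape the adjunct.
*every archivist* > *two chefs* would require crossing that boundary, which is illicit.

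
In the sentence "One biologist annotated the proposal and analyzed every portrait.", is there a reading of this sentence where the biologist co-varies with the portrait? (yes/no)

This is the *every portrait* > *one biologist* reading.
The target quantifier *every portrait* is part of one conjunct of the coordinate structure (*analyzed every portrait*).
QR out of a conjunct would have to apply non-ATB, which the CSC forbids.
There is no licit LF on which *every portrait* c-commands *one biologist*.

No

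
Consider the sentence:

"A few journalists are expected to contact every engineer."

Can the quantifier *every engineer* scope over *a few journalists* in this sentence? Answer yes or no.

Raising constructions are monoclausal for scope purposes; *every engineer* is not separated from *a few journalists* by any island.
With no island boundary between them, the object can take inverse scope over the subject via ordinary QR within the clause.
So *every engineer* > *a few journalists* is among the available readings.

Yes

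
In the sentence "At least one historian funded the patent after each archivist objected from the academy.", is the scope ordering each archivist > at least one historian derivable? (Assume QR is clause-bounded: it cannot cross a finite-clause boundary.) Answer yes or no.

*each archivist* is embedded in the adjunct clause *after each archivist objected from the academy*.
Adjuncts are opaque for quantifier raising; a quantifier in an adjunct stays inside it.
*each archivist* is confined to the island and cannot take scope over *at least one historian*.
(Only the surface reading survives: one fixed historian with respect to all the relevant archivists.)

No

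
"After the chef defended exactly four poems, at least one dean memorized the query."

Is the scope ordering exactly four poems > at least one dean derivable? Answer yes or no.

No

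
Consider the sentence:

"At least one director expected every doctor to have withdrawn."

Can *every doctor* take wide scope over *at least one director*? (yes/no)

*every doctor* is the subject of an ECM infinitive — the infinitival complement of an ECM verb is not a scope island, so *every doctor* can raise into the matrix clause.
No island intervenes, so both surface and inverse scope are derivable.

Yes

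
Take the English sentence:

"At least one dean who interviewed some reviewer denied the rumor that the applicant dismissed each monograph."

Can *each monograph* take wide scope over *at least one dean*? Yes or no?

No

*each monograph* sits inside the complex NP *the rumor that the applicant dismissed each monograph*.
The Complex NP Constraint bars QR out of the complement clause of a noun.
So *each monograph* cannot raise high enough to outscope *at least one dean*; only the surface ordering *at least one dean* > *each monograph* is available.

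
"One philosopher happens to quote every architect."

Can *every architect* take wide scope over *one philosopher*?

Yes

*every architect* is inside a raising infinitive, which is transparent to QR (no CP barrier), so it behaves as a matrix argument.
Since no island is crossed, the inverse ordering is licensed alongside surface scope.
Both orderings are possible: *one philosopher* > *every architect* and *every architect* > *one philosopher*.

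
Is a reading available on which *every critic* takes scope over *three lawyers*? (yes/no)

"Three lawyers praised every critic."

*every critic* and *three lawyers* are in the same minimal clause.
With no island boundary between them, the object can take inverse scope over the subject via ordinary QR within the clause.

Yes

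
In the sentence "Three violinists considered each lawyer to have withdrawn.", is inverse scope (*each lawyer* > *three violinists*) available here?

Yes

This is an ECM construction: *each lawyer* is the infinitival subject, Case-marked by the matrix verb, and the infinitive is transparent for QR.
QR within a single clause is free, so the lower quantifier may take scope over the higher one.
So *each lawyer* > *three violinists* is among the available readings.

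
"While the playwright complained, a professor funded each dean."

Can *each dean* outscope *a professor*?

Yes

Although there is an adjunct clause, *each dean* is in the main clause, not inside the adjunct.
QR within a single clause is free, so the lower quantifier may take scope over the higher one.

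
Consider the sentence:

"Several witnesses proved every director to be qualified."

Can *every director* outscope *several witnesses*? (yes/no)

Yes

*every director* is an ECM subject; ECM complements are not islands, and the embedded quantifier may take matrix scope.
With no island boundary between them, the object can take inverse scope over the subject via ordinary QR within the clause.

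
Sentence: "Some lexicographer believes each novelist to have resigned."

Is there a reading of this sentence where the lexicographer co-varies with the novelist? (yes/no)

Yes

This is the *each novelist* > *some lexicographer* reading.
The ECM infinitive is scope-transparent — *each novelist* is free to raise above *some lexicographer*.
With no island boundary between them, the object can take inverse scope over the subject via ordinary QR within the clause.
Both orderings are possible: *some lexicographer* > *each novelist* and *each novelist* > *some lexicographer*.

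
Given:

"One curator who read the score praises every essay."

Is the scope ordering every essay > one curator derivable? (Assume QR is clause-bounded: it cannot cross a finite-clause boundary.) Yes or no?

Yes

The RC *who read the score* is an island, but *every essay* is not inside it — it is the matrix object, a clausemate of *one curator*.
Clause-internal QR can adjoin the lower DP above the subject, yielding the inverse reading.
Both orderings are possible: *one curator* > *every essay* and *every essay* > *one curator*.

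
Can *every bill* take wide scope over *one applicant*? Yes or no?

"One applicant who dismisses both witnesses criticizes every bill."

Yes

Although the sentence contains a relative clause (*who dismisses both witnesses*), *every bill* is outside it, in the matrix VP.
With no island boundary between them, the object can take inverse scope over the subject via ordinary QR within the clause.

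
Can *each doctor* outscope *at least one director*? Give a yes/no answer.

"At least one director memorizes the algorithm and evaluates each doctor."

The target quantifier *each doctor* is part of one conjunct of the coordinate structure (*evaluates each doctor*).
The Coordinate Structure Constraint blocks movement (including QR) out of a single conjunct.
*each doctor* > *at least one director* would require crossing that boundary, which is illicit.
(Only the surface reading survives: one fixed director with respect to all the relevant doctors.)

No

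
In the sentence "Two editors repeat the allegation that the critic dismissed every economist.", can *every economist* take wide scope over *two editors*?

No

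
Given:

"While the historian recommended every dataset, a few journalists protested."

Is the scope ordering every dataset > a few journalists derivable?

The DP *every dataset* is contained in the adjunct clause *while the historian recommended every dataset*.
The adjunct-island constraint bars QR out of an adverbial clause.
So *every dataset* cannot raise to a position above *a few journalists*.

No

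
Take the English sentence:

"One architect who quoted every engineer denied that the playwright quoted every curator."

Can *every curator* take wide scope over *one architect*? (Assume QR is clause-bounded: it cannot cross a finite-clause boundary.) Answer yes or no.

*every curator* occurs within the finite complement clause *that the playwright quoted every curator*.
With QR restricted to its own tensed clause, the embedded quantifier cannot reach a matrix scope position.
Hence only narrow scope for *every curator* (under *one architect*) survives.

No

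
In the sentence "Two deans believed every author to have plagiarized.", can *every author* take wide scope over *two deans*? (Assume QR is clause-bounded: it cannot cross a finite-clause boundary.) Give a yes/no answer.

ECM infinitives lack a CP barrier, so *every author* can QR over the matrix subject *two deans*.
Ordinary QR to a clause-peripheral position gives the wide-scope LF for the lower DP.

Yes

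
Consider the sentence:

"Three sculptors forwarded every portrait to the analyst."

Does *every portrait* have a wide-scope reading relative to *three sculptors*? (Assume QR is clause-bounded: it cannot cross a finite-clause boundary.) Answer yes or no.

Yes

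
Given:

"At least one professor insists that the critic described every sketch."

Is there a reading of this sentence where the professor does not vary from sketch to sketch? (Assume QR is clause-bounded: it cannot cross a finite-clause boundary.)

The paraphrase describes the scope ordering *at least one professor* > *every sketch*.
That is the surface-scope ordering, which is always one of the available readings — island constraints only ever restrict inverse scope.

Yes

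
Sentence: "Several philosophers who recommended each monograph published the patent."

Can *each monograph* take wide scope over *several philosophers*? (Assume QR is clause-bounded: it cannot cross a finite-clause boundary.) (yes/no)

*each monograph* occurs within the relative clause *who recommended each monograph*.
Relative clauses are scope islands: a quantifier cannot QR out of a relative clause to take scope in the matrix clause.
So the wide-scope reading for *each monograph* is blocked.

No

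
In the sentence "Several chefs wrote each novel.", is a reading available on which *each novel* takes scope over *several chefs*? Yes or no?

Yes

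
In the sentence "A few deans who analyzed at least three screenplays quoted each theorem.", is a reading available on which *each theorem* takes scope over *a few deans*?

The relative clause *who analyzed at least three screenplays* modifies *a few deans*, but *each theorem* is not inside that relative clause — it is an argument of the matrix verb.
Since no island is crossed, the inverse ordering is licensed alongside surface scope.

Yes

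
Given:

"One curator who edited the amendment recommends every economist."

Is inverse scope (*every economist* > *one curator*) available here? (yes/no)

Although the sentence contains a relative clause (*who edited the amendment*), *every economist* is outside it, in the matrix VP.
Ordinary QR to a clause-peripheral position gives the wide-scope LF for the lower DP.

Yes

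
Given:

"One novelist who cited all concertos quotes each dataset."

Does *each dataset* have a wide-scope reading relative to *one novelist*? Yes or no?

Yes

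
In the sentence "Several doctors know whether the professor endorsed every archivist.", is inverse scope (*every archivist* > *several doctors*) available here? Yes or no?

No

*every archivist* is embedded in the embedded question *whether the professor endorsed every archivist*.
An indirect question is a wh-island; the filled [Spec,CP] blocks QR across the CP edge.
So the wide-scope reading for *every archivist* is blocked.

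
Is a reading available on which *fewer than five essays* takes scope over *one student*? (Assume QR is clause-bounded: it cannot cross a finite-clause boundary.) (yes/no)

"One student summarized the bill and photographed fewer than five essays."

Structurally, *fewer than five essays* is inside one conjunct of the coordinate structure (*photographed fewer than five essays*).
QR out of a conjunct would have to apply non-ATB, which the CSC forbids.
So *fewer than five essays* cannot raise high enough to outscope *one student*; only the surface ordering *one student* > *fewer than five essays* is available.

No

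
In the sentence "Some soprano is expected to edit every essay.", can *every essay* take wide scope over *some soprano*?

Raising constructions are monoclausal for scope purposes; *every essay* is not separated from *some soprano* by any island.
QR within a single clause is free, so the lower quantifier may take scope over the higher one.

Yes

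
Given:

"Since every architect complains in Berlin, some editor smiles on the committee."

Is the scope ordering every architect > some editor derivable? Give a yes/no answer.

The target quantifier *every architect* is part of the adjunct clause *since every architect complains in Berlin*.
Adjuncts are opaque for quantifier raising; a quantifier in an adjunct stays inside it.
The ordering *every architect* > *some editor* is therefore underivable.

No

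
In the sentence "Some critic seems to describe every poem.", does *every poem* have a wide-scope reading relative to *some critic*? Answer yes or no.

Yes

*every poem* is inside a raising infinitive, which is transparent to QR (no CP barrier), so it behaves as a matrix argument.
Since no island is crossed, the inverse ordering is licensed alongside surface scope.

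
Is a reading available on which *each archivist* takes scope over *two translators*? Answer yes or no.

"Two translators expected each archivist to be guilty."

ECM infinitives lack a CP barrier, so *each archivist* can QR over the matrix subject *two translators*.
Ordinary QR to a clause-peripheral position gives the wide-scope LF for the lower DP.

Yes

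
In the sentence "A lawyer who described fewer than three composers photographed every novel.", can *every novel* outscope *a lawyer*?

The RC *who described fewer than three composers* is an island, but *every novel* is not inside it — it is the matrix object, a clausemate of *a lawyer*.
QR within a single clause is free, so the lower quantifier may take scope over the higher one.

Yes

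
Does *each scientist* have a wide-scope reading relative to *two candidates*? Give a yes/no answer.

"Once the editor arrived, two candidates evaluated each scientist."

Yes

The adjunct island is irrelevant here — *each scientist* and *two candidates* are both in the matrix clause.
QR within a single clause is free, so the lower quantifier may take scope over the higher one.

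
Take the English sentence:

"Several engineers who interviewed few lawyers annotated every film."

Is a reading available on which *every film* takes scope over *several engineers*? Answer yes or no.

The RC *who interviewed few lawyers* is an island, but *every film* is not inside it — it is the matrix object, a clausemate of *several engineers*.
No island intervenes, so both surface and inverse scope are derivable.
So *every film* > *several engineers* is among the available readings.

Yes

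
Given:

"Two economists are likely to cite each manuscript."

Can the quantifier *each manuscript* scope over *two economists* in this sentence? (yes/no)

Yes

*each manuscript* is the object of the infinitival complement of a raising predicate; raising infinitives are transparent for QR, so the two DPs are in effect clausemates.
Since no island is crossed, the inverse ordering is licensed alongside surface scope.
Both orderings are possible: *two economists* > *each manuscript* and *each manuscript* > *two economists*.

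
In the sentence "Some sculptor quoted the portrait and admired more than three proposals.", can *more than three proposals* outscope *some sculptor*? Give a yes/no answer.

*more than three proposals* occurs within one conjunct of the coordinate structure (*admired more than three proposals*).
A quantifier cannot raise out of one conjunct of a coordination across the whole coordinate structure — the CSC applies to QR.
The inverse ordering *more than three proposals* > *some sculptor* is therefore underivable.

No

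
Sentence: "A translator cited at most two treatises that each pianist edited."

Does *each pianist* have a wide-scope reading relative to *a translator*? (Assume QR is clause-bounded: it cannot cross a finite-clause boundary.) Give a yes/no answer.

No

*each pianist* sits inside the relative clause *that each pianist edited* modifying *at most two treatises*.
Relative clauses block scope extraction: QR cannot target a position outside the modified NP.
So *each pianist* cannot raise high enough to outscope *a translator*; only the surface ordering *a translator* > *each pianist* is available.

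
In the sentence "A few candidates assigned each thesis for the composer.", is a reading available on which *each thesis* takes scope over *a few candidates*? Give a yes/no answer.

*each thesis* is the matrix object and *a few candidates* the matrix subject; the two are clausemates.
With no island boundary between them, the object can take inverse scope over the subject via ordinary QR within the clause.
Both orderings are possible: *a few candidates* > *each thesis* and *each thesis* > *a few candidates*.

Yes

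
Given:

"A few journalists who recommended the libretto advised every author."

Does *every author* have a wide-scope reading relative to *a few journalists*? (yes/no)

Yes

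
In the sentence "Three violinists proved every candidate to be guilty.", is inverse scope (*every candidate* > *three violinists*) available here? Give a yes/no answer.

Yes

ECM infinitives lack a CP barrier, so *every candidate* can QR over the matrix subject *three violinists*.
No island intervenes, so both surface and inverse scope are derivable.
The sentence is scopally ambiguous between *three violinists* > *every candidate* and *every candidate* > *three violinists*.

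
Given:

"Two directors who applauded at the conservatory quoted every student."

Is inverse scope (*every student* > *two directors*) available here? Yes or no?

Yes

The relative clause *who applauded at the conservatory* modifies *two directors*, but *every student* is not inside that relative clause — it is an argument of the matrix verb.
With no island boundary between them, the object can take inverse scope over the subject via ordinary QR within the clause.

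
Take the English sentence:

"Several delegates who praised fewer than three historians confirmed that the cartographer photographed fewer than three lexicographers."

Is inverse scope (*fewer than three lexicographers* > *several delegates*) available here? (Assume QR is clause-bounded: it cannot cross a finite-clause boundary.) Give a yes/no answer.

*fewer than three lexicographers* occurs within the finite complement clause *that the cartographer photographed fewer than three lexicographers*.
QR is clause-bounded, so the finite complement is a scope island for the embedded quantifier.
There is no licit LF on which *fewer than three lexicographers* c-commands *several delegates*.

No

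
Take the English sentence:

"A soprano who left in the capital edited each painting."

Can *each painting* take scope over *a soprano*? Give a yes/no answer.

Yes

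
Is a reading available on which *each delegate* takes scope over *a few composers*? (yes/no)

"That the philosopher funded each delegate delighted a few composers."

No

*each delegate* sits inside the sentential subject *that the philosopher funded each delegate*.
Clausal subjects are scope islands; QR from inside the subject into the matrix is barred.
So *each delegate* cannot raise to a position above *a few composers*.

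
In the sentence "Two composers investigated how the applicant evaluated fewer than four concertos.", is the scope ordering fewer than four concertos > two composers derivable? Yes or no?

The target quantifier *fewer than four concertos* is part of the embedded question *how the applicant evaluated fewer than four concertos*.
An indirect question is a wh-island; the filled [Spec,CP] blocks QR across the CP edge.
*fewer than four concertos* > *two composers* would require crossing that boundary, which is illicit.

No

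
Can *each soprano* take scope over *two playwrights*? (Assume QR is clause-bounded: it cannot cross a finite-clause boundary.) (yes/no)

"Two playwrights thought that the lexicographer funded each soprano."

*each soprano* occurs within the finite complement clause *that the lexicographer funded each soprano*.
Finite CP is the ceiling for QR here, by assumption.
The inverse ordering *each soprano* > *two playwrights* is therefore underivable.

No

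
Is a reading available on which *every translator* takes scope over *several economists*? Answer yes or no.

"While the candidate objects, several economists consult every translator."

Yes

The adjunct island is irrelevant here — *every translator* and *several economists* are both in the matrix clause.
Since no island is crossed, the inverse ordering is licensed alongside surface scope.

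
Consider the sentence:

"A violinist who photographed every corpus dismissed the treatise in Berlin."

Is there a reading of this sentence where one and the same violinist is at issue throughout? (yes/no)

That reading corresponds to *a violinist* > *every corpus*.
Nothing needs to raise for *a violinist* > *every corpus*, so no island constraint is at stake.

Yes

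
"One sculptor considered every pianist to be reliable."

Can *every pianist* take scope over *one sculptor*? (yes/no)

The ECM infinitive is scope-transparent — *every pianist* is free to raise above *one sculptor*.
Nothing blocks QR of the lower DP to a position above the higher one, so inverse scope is available.
So *every pianist* > *one sculptor* is among the available readings.

Yes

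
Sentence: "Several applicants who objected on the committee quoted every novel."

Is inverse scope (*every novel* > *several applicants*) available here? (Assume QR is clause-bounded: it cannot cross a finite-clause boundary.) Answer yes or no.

Although the sentence contains a relative clause (*who objected on the committee*), *every novel* is outside it, in the matrix VP.
Nothing blocks QR of the lower DP to a position above the higher one, so inverse scope is available.

Yes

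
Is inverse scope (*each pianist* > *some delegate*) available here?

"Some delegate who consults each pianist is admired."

*each pianist* occurs within the relative clause *who consults each pianist*.
A relative clause is a scope island — quantifier raising cannot cross its boundary.
The inverse ordering *each pianist* > *some delegate* is therefore underivable.

No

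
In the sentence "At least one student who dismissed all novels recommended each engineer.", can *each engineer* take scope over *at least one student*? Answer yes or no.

Yes

*each engineer* is a matrix argument; only *at least one student* is modified by the relative clause *who dismissed all novels*, so the RC island is irrelevant to the target quantifier.
Nothing blocks QR of the lower DP to a position above the higher one, so inverse scope is available.
So *each engineer* > *at least one student* is among the available readings.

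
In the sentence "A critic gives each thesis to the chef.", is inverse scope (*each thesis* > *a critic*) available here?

*each thesis* is the matrix object and *a critic* the matrix subject; the two are clausemates.
With no island boundary between them, the object can take inverse scope over the subject via ordinary QR within the clause.
Both orderings are possible: *a critic* > *each thesis* and *each thesis* > *a critic*.

Yes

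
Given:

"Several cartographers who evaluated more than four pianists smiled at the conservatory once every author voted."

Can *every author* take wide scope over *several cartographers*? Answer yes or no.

No

*every author* is embedded in the adjunct clause *once every author voted*.
Adverbial clauses are not L-marked, so they are barriers for QR — the quantifier cannot escape the adjunct.
There is no licit LF on which *every author* c-commands *several cartographers*.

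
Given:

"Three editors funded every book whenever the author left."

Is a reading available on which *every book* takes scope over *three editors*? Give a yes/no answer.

Yes

The adjunct island is irrelevant here — *every book* and *three editors* are both in the matrix clause.
No island intervenes, so both surface and inverse scope are derivable.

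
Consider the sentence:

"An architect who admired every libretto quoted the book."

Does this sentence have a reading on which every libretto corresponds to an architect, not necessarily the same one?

No

The paraphrase describes the scope ordering *every libretto* > *an architect*.
Structurally, *every libretto* is inside the relative clause *who admired every libretto*.
Relative clauses are scope islands: a quantifier cannot QR out of a relative clause to take scope in the matrix clause.
So the wide-scope reading for *every libretto* is blocked.
(Only the surface reading survives: one fixed architect with respect to all the relevant librettos.)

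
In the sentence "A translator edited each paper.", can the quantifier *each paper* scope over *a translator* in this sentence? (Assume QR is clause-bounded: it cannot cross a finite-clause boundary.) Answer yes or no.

Yes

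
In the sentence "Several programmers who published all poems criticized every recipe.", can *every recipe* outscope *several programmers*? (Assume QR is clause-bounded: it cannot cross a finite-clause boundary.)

The RC *who published all poems* is an island, but *every recipe* is not inside it — it is the matrix object, a clausemate of *several programmers*.
Ordinary QR to a clause-peripheral position gives the wide-scope LF for the lower DP.
Both orderings are possible: *several programmers* > *every recipe* and *every recipe* > *several programmers*.

Yes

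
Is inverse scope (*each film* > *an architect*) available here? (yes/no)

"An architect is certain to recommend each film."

*each film* is inside a raising infinitive, which is transparent to QR (no CP barrier), so it behaves as a matrix argument.
Clause-internal QR can adjoin the lower DP above the subject, yielding the inverse reading.
Both orderings are possible: *an architect* > *each film* and *each film* > *an architect*.

Yes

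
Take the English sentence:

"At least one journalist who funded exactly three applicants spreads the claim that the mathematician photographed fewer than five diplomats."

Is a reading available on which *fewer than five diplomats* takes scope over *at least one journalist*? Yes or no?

*fewer than five diplomats* sits inside the complex NP *the claim that the mathematician photographed fewer than five diplomats*.
Noun-complement clauses are scope islands (the Complex NP Constraint): a quantifier inside one cannot scope into the matrix.
There is no licit LF on which *fewer than five diplomats* c-commands *at least one journalist*.

No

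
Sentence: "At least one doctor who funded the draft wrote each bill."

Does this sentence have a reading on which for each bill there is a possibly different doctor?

The described interpretation is the *each bill* > *at least one doctor* scoping.
The relative clause *who funded the draft* modifies *at least one doctor*, but *each bill* is not inside that relative clause — it is an argument of the matrix verb.
Nothing blocks QR of the lower DP to a position above the higher one, so inverse scope is available.
So *each bill* > *at least one doctor* is among the available readings.

Yes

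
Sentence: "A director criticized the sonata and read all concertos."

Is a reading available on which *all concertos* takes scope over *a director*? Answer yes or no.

*all concertos* sits inside one conjunct of the coordinate structure (*read all concertos*).
QR out of a conjunct would have to apply non-ATB, which the CSC forbids.
The inverse ordering *all concertos* > *a director* is therefore underivable.
(Only the surface reading survives: one fixed director with respect to all the relevant concertos.)

No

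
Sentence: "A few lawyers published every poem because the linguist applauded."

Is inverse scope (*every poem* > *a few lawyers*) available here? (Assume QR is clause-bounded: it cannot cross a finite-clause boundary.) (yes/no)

The adjunct clause does not contain *every poem*, which is the matrix object.
No island intervenes, so both surface and inverse scope are derivable.

Yes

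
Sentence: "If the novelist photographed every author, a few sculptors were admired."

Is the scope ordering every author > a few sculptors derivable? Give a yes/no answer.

No

*every author* occurs within the adjunct clause *if the novelist photographed every author*.
Adjuncts are opaque for quantifier raising; a quantifier in an adjunct stays inside it.
So *every author* cannot raise to a position above *a few sculptors*.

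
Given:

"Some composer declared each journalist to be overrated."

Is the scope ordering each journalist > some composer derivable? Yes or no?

Yes

*each journalist* is an ECM subject; ECM complements are not islands, and the embedded quantifier may take matrix scope.
QR within a single clause is free, so the lower quantifier may take scope over the higher one.
So *each journalist* > *some composer* is among the available readings.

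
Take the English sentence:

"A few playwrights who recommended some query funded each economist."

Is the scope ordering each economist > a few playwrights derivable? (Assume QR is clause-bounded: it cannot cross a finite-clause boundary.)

Yes

*each economist* sits in the matrix clause, not in the relative clause on *a few playwrights*.
Clause-internal QR can adjoin the lower DP above the subject, yielding the inverse reading.
Both orderings are possible: *a few playwrights* > *each economist* and *each economist* > *a few playwrights*.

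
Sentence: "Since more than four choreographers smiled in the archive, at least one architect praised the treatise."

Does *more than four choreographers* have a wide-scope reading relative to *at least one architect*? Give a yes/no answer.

*more than four choreographers* is embedded in the adjunct clause *since more than four choreographers smiled in the archive*.
Adjunct clauses are scope islands: a quantifier inside an adjunct cannot raise into the matrix clause.
The ordering *more than four choreographers* > *at least one architect* is therefore underivable.

No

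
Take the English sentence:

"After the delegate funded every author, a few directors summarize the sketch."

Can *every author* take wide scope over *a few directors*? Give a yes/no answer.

No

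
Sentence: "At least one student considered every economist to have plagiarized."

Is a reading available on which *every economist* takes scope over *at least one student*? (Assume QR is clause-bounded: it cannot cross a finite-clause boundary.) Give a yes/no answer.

*every economist* is an ECM subject; ECM complements are not islands, and the embedded quantifier may take matrix scope.
QR within a single clause is free, so the lower quantifier may take scope over the higher one.

Yes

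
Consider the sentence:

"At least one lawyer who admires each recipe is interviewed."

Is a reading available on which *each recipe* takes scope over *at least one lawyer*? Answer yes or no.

No

The DP *each recipe* is contained in the relative clause *who admires each recipe*.
QR out of a relative clause is ruled out by the relative-clause island constraint.
So *each recipe* cannot raise to a position above *at least one lawyer*.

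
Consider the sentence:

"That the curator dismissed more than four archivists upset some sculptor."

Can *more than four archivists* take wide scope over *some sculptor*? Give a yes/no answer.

*more than four archivists* is embedded in the sentential subject *that the curator dismissed more than four archivists*.
The Sentential Subject Constraint rules out raising the quantifier out of the that-clause subject.
So the wide-scope reading for *more than four archivists* is blocked.

No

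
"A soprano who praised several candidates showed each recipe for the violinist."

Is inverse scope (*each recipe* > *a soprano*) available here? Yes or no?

Yes

The relative clause *who praised several candidates* modifies *a soprano*, but *each recipe* is not inside that relative clause — it is an argument of the matrix verb.
Since no island is crossed, the inverse ordering is licensed alongside surface scope.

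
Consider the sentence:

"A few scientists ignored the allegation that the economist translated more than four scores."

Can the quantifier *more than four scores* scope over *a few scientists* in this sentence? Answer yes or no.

*more than four scores* occurs within the complex NP *the allegation that the economist translated more than four scores*.
The complex NP is opaque for QR — the quantifier is frozen inside the noun's complement.
Hence only narrow scope for *more than four scores* (under *a few scientists*) survives.

No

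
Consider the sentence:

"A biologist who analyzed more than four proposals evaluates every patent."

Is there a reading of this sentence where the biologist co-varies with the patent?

Yes

This is the *every patent* > *a biologist* reading.
*every patent* sits in the matrix clause, not in the relative clause on *a biologist*.
No island intervenes, so both surface and inverse scope are derivable.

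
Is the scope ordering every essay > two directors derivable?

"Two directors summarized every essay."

Yes

*every essay* and *two directors* are in the same minimal clause.
Nothing blocks QR of the lower DP to a position above the higher one, so inverse scope is available.
The sentence is scopally ambiguous between *two directors* > *every essay* and *every essay* > *two directors*.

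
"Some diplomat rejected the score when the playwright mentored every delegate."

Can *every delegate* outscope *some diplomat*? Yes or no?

No

The DP *every delegate* is contained in the adjunct clause *when the playwright mentored every delegate*.
Scope out of an adjunct clause is unavailable: QR respects the adjunct-island constraint.
So *every delegate* cannot raise to a position above *some diplomat*.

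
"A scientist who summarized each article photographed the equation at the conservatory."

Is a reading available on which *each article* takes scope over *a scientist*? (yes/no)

No

Structurally, *each article* is inside the relative clause *who summarized each article*.
Relative clauses block scope extraction: QR cannot target a position outside the modified NP.
*each article* is confined to the island and cannot take scope over *a scientist*.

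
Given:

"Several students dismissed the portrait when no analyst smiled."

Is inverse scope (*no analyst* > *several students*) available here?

*no analyst* is embedded in the adjunct clause *when no analyst smiled*.
Adjuncts are opaque for quantifier raising; a quantifier in an adjunct stays inside it.
So *no analyst* cannot raise to a position above *several students*.

No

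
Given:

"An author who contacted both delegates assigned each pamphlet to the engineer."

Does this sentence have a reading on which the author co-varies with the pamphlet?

Yes

The paraphrase describes the scope ordering *each pamphlet* > *an author*.
*each pamphlet* sits in the matrix clause, not in the relative clause on *an author*.
No island intervenes, so both surface and inverse scope are derivable.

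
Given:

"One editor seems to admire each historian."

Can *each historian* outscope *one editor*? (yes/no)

Yes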